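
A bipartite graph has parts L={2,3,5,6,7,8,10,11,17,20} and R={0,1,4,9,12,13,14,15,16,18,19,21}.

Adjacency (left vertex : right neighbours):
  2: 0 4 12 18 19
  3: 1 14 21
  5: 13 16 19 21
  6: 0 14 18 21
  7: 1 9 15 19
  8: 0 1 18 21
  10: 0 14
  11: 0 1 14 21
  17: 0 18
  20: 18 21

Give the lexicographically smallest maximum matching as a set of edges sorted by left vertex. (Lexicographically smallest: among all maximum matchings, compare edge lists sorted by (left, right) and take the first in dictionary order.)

|M| = 8 (so the lex-smallest maximum matching has 8 edges)
process left vertices in ascending order; for each, take the smallest-labelled available neighbour that still permits 8 edges overall, or leave it unmatched if none does
lex-smallest matching: {2-4, 3-1, 5-13, 6-0, 7-9, 8-18, 10-14, 11-21}

Lex-smallest maximum matching: {(2,4), (3,1), (5,13), (6,0), (7,9), (8,18), (10,14), (11,21)}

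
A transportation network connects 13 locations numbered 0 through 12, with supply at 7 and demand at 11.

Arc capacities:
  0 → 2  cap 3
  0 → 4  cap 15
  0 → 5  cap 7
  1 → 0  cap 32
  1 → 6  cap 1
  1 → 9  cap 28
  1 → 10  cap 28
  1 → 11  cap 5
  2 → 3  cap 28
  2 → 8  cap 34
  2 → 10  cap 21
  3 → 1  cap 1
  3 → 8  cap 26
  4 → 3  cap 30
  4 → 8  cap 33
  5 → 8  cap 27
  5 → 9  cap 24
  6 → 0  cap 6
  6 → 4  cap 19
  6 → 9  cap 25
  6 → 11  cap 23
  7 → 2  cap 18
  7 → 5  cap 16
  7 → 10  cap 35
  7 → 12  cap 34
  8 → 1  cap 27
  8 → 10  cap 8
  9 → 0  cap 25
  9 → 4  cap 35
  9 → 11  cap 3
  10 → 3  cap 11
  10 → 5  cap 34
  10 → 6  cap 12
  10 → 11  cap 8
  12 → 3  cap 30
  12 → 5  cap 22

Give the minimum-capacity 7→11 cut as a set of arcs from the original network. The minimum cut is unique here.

Min-cut arcs: {(1,6), (1,11), (9,11), (10,6), (10,11)} (total capacity 29)

augment #1: 7→10→11 push 8
augment #2: 7→5→9→11 push 3
augment #3: 7→10→6→11 push 12
augment #4: 7→2→3→1→11 push 1
augment #5: 7→2→8→1→11 push 4
augment #6: 7→2→8→1→6→11 push 1
max flow = 29; residual-reachable set from 7 gives S-side
cut edges (S→T): {(1,6), (1,11), (9,11), (10,6), (10,11)} total cap 29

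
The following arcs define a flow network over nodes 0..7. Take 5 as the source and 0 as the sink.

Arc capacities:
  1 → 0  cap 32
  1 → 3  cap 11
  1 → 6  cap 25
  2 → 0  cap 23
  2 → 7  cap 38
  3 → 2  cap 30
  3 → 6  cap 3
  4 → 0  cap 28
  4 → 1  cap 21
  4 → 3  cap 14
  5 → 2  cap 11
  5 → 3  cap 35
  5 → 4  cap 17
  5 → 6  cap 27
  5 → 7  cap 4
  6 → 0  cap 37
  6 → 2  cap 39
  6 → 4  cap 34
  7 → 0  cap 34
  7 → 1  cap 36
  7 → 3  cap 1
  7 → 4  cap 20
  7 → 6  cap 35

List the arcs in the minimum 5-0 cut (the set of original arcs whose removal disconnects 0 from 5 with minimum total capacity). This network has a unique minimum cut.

Min-cut arcs: {(3,2), (3,6), (5,2), (5,4), (5,6), (5,7)} (total capacity 92)

augment #1: 5→2→0 push 11
augment #2: 5→4→0 push 17
augment #3: 5→6→0 push 27
augment #4: 5→7→0 push 4
augment #5: 5→3→2→0 push 12
augment #6: 5→3→6→0 push 3
augment #7: 5→3→2→7→0 push 18
max flow = 92; residual-reachable set from 5 gives S-side
cut edges (S→T): {(3,2), (3,6), (5,2), (5,4), (5,6), (5,7)} total cap 92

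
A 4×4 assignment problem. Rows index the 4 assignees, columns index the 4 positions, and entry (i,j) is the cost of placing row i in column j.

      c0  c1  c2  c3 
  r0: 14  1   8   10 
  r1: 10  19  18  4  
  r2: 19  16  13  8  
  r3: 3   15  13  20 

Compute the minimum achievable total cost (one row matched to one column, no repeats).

optimal assignment: row0→col1 (cost 1), row1→col3 (cost 4), row2→col2 (cost 13), row3→col0 (cost 3)
total = 1 + 4 + 13 + 3 = 21

Minimum assignment cost: 21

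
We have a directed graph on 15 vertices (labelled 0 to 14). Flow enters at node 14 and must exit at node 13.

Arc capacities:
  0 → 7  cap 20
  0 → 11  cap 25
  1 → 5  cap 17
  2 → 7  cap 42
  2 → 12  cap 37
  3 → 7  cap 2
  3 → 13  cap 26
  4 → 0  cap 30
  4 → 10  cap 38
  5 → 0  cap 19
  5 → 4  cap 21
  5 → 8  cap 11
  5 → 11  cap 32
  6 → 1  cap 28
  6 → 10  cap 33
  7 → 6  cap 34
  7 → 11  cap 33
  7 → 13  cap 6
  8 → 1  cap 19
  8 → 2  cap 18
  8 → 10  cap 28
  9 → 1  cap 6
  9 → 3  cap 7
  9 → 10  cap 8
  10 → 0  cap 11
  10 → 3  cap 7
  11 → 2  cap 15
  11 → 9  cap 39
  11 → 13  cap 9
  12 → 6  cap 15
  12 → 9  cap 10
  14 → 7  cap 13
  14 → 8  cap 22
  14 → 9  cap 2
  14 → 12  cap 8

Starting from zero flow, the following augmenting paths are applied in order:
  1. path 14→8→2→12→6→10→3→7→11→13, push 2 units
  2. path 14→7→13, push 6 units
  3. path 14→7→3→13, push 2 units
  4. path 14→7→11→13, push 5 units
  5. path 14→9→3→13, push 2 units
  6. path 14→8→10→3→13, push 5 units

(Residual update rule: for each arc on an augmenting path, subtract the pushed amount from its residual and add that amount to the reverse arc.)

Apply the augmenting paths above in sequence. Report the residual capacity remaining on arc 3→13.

Residual capacity of (3,13): 17

after path 1 (14→8→2→12→6→10→3→7→11→13, push 2): res(3,13)=26
after path 2 (14→7→13, push 6): res(3,13)=26
after path 3 (14→7→3→13, push 2): res(3,13)=24
after path 4 (14→7→11→13, push 5): res(3,13)=24
after path 5 (14→9→3→13, push 2): res(3,13)=22
after path 6 (14→8→10→3→13, push 5): res(3,13)=17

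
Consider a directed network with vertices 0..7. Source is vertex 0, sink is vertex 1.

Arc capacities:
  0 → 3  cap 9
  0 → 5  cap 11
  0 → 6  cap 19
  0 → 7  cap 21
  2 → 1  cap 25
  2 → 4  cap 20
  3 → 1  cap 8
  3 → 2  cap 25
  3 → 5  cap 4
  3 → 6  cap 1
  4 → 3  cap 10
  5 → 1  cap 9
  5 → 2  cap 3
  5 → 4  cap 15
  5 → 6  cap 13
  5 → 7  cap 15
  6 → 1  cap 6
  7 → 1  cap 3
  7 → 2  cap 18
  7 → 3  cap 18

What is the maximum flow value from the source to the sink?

Maximum flow value: 47

augment #1: 0→3→1 bottleneck 8, total now 8
augment #2: 0→5→1 bottleneck 9, total now 17
augment #3: 0→6→1 bottleneck 6, total now 23
augment #4: 0→7→1 bottleneck 3, total now 26
augment #5: 0→3→2→1 bottleneck 1, total now 27
augment #6: 0→5→2→1 bottleneck 2, total now 29
augment #7: 0→7→2→1 bottleneck 18, total now 47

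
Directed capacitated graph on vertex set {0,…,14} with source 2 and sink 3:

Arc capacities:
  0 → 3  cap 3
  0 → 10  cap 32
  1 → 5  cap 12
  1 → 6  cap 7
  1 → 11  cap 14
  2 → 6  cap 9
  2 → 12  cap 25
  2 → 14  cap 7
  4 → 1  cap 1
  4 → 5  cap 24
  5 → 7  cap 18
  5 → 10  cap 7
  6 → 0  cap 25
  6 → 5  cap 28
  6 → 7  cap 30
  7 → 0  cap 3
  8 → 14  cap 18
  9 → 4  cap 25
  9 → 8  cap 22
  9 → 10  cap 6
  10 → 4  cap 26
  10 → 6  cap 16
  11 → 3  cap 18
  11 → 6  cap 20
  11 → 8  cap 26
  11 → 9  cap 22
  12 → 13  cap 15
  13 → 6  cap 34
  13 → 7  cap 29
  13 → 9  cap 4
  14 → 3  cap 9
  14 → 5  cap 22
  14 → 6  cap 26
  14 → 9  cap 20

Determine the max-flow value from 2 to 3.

augment #1: 2→14→3 bottleneck 7, total now 7
augment #2: 2→6→0→3 bottleneck 3, total now 10
augment #3: 2→12→13→9→8→14→3 bottleneck 2, total now 12
augment #4: 2→6→0→10→4→1→11→3 bottleneck 1, total now 13

Maximum flow value: 13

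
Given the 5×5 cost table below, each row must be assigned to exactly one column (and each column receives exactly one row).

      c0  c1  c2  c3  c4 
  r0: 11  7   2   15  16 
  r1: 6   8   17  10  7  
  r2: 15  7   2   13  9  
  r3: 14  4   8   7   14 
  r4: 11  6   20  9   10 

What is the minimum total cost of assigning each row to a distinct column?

Minimum assignment cost: 30

one of 2 optimal assignments: row0→col2 (cost 2), row1→col0 (cost 6), row2→col4 (cost 9), row3→col1 (cost 4), row4→col3 (cost 9)
total = 2 + 6 + 9 + 4 + 9 = 30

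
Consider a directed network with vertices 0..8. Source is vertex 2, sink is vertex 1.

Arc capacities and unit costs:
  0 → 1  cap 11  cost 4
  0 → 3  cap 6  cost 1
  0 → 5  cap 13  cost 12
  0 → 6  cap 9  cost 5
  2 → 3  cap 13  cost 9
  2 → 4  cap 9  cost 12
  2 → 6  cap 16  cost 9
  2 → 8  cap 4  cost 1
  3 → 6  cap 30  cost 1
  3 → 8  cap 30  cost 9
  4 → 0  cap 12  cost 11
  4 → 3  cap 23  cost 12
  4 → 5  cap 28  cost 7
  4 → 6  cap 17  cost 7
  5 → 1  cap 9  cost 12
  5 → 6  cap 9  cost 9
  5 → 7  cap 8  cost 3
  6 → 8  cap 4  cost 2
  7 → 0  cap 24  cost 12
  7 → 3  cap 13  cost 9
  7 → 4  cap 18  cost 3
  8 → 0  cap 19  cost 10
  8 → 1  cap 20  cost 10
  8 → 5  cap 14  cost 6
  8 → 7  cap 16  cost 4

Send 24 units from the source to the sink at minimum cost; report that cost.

Minimum cost for 24 units: 567

shortest-cost path #1: 2→8→1 push 4 @ unit cost 11 (adds 44)
shortest-cost path #2: 2→6→8→1 push 4 @ unit cost 21 (adds 84)
shortest-cost path #3: 2→4→0→1 push 9 @ unit cost 27 (adds 243)
shortest-cost path #4: 2→3→8→1 push 7 @ unit cost 28 (adds 196)
total cost = 567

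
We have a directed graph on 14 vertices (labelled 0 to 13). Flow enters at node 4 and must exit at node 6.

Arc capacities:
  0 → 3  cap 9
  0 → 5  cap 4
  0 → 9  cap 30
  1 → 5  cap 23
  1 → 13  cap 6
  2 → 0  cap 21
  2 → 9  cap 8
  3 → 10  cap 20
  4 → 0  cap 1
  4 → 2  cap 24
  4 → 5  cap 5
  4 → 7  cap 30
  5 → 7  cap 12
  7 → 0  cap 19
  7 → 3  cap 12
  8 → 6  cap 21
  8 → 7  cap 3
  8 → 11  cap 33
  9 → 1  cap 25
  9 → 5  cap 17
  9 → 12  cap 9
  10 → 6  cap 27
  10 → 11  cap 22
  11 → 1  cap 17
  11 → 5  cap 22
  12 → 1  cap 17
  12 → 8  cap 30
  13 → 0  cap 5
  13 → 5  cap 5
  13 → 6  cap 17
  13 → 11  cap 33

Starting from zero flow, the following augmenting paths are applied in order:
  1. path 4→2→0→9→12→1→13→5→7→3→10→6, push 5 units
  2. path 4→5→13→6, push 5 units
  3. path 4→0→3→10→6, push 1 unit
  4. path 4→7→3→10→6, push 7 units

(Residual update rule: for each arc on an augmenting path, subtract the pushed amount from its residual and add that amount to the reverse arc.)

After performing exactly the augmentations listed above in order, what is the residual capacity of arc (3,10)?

after path 1 (4→2→0→9→12→1→13→5→7→3→10→6, push 5): res(3,10)=15
after path 2 (4→5→13→6, push 5): res(3,10)=15
after path 3 (4→0→3→10→6, push 1): res(3,10)=14
after path 4 (4→7→3→10→6, push 7): res(3,10)=7

Residual capacity of (3,10): 7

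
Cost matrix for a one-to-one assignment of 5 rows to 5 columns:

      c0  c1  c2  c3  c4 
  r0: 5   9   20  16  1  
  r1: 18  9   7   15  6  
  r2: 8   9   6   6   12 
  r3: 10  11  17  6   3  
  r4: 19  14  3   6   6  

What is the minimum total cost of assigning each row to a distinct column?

Minimum assignment cost: 26

optimal assignment: row0→col0 (cost 5), row1→col1 (cost 9), row2→col3 (cost 6), row3→col4 (cost 3), row4→col2 (cost 3)
total = 5 + 9 + 6 + 3 + 3 = 26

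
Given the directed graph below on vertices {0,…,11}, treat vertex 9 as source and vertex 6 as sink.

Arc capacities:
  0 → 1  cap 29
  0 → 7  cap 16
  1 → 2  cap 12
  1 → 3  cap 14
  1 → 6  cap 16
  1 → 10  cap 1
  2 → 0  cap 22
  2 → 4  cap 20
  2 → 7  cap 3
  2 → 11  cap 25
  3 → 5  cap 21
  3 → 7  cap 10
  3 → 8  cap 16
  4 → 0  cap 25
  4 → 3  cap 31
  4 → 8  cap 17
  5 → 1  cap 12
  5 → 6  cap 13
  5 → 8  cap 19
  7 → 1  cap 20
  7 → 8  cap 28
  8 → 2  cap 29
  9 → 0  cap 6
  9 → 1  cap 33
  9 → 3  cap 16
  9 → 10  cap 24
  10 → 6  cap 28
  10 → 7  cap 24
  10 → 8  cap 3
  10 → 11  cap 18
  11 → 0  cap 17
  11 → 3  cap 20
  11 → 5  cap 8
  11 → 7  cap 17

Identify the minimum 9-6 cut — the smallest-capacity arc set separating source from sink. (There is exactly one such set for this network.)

Min-cut arcs: {(1,6), (1,10), (5,6), (9,10)} (total capacity 54)

augment #1: 9→1→6 push 16
augment #2: 9→10→6 push 24
augment #3: 9→1→10→6 push 1
augment #4: 9→3→5→6 push 13
max flow = 54; residual-reachable set from 9 gives S-side
cut edges (S→T): {(1,6), (1,10), (5,6), (9,10)} total cap 54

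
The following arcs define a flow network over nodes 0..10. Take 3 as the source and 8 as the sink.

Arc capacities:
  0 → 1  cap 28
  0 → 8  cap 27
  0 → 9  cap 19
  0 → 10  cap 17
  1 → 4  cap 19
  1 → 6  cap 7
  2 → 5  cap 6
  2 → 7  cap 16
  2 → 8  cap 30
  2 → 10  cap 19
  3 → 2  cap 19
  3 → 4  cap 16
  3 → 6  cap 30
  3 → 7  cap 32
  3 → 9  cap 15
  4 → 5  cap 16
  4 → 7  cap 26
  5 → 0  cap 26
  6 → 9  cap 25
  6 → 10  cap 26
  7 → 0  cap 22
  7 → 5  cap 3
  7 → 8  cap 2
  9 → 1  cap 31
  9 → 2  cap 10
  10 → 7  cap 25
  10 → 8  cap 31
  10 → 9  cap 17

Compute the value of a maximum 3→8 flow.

augment #1: 3→2→8 bottleneck 19, total now 19
augment #2: 3→7→8 bottleneck 2, total now 21
augment #3: 3→6→10→8 bottleneck 26, total now 47
augment #4: 3→7→0→8 bottleneck 22, total now 69
augment #5: 3→9→2→8 bottleneck 10, total now 79
augment #6: 3→4→5→0→8 bottleneck 5, total now 84
augment #7: 3→4→5→0→10→8 bottleneck 5, total now 89

Maximum flow value: 89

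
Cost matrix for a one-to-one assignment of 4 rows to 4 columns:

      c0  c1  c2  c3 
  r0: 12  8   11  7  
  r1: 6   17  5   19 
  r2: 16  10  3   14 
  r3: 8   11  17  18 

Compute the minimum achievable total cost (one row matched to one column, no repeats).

Minimum assignment cost: 27

optimal assignment: row0→col3 (cost 7), row1→col0 (cost 6), row2→col2 (cost 3), row3→col1 (cost 11)
total = 7 + 6 + 3 + 11 = 27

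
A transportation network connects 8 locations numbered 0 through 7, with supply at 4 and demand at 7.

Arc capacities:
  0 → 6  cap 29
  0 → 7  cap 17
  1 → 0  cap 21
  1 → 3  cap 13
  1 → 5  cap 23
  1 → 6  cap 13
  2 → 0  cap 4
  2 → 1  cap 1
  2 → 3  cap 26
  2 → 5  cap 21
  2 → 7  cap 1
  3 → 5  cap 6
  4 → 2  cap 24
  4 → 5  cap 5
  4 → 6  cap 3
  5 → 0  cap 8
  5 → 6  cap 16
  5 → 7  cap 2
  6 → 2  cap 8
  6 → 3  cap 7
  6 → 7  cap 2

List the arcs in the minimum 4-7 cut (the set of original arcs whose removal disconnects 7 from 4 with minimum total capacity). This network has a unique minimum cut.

Min-cut arcs: {(2,0), (2,1), (2,7), (5,0), (5,7), (6,7)} (total capacity 18)

augment #1: 4→2→7 push 1
augment #2: 4→5→7 push 2
augment #3: 4→6→7 push 2
augment #4: 4→2→0→7 push 4
augment #5: 4→5→0→7 push 3
augment #6: 4→2→1→0→7 push 1
augment #7: 4→2→5→0→7 push 5
max flow = 18; residual-reachable set from 4 gives S-side
cut edges (S→T): {(2,0), (2,1), (2,7), (5,0), (5,7), (6,7)} total cap 18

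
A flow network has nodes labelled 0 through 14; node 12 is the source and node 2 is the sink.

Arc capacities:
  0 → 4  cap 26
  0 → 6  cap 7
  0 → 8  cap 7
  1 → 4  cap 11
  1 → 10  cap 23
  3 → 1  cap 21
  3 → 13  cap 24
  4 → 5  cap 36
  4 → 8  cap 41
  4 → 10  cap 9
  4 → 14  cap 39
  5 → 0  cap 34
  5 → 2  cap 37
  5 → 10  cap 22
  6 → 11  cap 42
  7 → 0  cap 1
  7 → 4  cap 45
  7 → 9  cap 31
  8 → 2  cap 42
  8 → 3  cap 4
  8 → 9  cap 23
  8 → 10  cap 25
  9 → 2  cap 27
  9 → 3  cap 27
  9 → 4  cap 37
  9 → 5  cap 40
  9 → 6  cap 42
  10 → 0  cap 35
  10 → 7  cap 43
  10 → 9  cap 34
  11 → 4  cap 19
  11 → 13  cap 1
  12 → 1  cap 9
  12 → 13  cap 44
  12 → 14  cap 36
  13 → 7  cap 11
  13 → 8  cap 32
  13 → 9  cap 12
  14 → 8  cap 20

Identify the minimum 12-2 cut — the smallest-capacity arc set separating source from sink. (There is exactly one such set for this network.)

augment #1: 12→13→8→2 push 32
augment #2: 12→13→9→2 push 12
augment #3: 12→14→8→2 push 10
augment #4: 12→1→4→5→2 push 9
augment #5: 12→14→8→9→2 push 10
max flow = 73; residual-reachable set from 12 gives S-side
cut edges (S→T): {(12,1), (12,13), (14,8)} total cap 73

Min-cut arcs: {(12,1), (12,13), (14,8)} (total capacity 73)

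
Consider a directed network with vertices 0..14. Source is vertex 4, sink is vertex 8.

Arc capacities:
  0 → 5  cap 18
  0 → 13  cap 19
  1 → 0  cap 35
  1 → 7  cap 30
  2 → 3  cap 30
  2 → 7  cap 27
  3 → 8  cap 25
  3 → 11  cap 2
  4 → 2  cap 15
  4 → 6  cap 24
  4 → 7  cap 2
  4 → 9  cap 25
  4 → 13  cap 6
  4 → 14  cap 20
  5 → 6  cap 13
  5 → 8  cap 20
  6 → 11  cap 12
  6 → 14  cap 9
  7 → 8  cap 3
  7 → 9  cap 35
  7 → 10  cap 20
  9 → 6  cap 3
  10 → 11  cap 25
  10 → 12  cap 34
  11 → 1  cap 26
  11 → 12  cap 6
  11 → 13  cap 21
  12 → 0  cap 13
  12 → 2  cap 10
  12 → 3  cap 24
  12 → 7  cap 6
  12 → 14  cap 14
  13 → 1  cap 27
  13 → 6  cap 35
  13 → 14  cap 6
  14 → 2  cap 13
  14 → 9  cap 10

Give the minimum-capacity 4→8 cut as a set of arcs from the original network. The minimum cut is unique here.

augment #1: 4→7→8 push 2
augment #2: 4→2→3→8 push 15
augment #3: 4→13→1→7→8 push 1
augment #4: 4→14→2→3→8 push 10
augment #5: 4→13→1→0→5→8 push 5
augment #6: 4→6→11→1→0→5→8 push 12
augment #7: 4→14→2→7→1→0→5→8 push 1
max flow = 46; residual-reachable set from 4 gives S-side
cut edges (S→T): {(0,5), (3,8), (7,8)} total cap 46

Min-cut arcs: {(0,5), (3,8), (7,8)} (total capacity 46)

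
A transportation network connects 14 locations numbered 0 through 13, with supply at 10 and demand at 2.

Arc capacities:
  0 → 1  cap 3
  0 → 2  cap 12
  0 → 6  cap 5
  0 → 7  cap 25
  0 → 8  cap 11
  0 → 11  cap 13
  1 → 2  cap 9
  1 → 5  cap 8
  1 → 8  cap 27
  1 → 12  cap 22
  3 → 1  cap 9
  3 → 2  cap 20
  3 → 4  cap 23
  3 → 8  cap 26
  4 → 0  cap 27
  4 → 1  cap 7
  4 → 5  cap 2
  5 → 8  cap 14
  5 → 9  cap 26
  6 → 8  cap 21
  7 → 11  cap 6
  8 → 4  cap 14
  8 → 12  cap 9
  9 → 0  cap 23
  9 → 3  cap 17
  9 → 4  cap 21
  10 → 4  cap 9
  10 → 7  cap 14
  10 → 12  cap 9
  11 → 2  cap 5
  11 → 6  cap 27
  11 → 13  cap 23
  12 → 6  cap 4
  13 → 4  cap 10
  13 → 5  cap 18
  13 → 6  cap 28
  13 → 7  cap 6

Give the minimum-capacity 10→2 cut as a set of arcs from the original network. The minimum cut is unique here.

augment #1: 10→4→0→2 push 9
augment #2: 10→7→11→2 push 5
augment #3: 10→7→11→13→4→0→2 push 1
augment #4: 10→12→6→8→4→0→2 push 2
augment #5: 10→12→6→8→4→1→2 push 2
max flow = 19; residual-reachable set from 10 gives S-side
cut edges (S→T): {(7,11), (10,4), (12,6)} total cap 19

Min-cut arcs: {(7,11), (10,4), (12,6)} (total capacity 19)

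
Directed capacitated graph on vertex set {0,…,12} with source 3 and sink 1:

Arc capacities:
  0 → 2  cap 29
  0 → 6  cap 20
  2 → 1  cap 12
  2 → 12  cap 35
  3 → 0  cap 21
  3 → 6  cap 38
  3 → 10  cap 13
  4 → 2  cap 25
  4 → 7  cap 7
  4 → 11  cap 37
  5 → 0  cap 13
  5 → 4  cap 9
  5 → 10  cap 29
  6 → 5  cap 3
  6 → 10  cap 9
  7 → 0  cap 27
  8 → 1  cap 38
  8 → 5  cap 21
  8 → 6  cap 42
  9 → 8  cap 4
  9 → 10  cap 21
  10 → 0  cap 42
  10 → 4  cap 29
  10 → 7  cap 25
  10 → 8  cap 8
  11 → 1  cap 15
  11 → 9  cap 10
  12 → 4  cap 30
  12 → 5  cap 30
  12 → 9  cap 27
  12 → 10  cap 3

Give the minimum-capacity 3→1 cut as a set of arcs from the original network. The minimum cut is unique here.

augment #1: 3→0→2→1 push 12
augment #2: 3→10→8→1 push 8
augment #3: 3→10→4→11→1 push 5
augment #4: 3→6→5→4→11→1 push 3
augment #5: 3→6→10→4→11→1 push 7
augment #6: 3→0→2→12→9→8→1 push 4
max flow = 39; residual-reachable set from 3 gives S-side
cut edges (S→T): {(2,1), (9,8), (10,8), (11,1)} total cap 39

Min-cut arcs: {(2,1), (9,8), (10,8), (11,1)} (total capacity 39)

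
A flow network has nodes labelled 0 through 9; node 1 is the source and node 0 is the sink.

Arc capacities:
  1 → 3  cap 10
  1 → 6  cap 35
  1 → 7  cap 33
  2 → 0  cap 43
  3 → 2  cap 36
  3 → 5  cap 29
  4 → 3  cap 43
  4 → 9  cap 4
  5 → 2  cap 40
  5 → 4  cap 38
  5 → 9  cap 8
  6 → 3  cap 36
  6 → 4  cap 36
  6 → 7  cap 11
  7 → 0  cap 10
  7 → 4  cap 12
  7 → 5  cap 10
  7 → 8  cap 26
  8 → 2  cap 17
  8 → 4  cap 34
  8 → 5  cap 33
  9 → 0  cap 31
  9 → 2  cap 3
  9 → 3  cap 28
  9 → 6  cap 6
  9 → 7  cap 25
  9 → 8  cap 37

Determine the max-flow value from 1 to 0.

Maximum flow value: 65

augment #1: 1→7→0 bottleneck 10, total now 10
augment #2: 1→3→2→0 bottleneck 10, total now 20
augment #3: 1→6→3→2→0 bottleneck 26, total now 46
augment #4: 1→6→4→9→0 bottleneck 4, total now 50
augment #5: 1→7→5→2→0 bottleneck 7, total now 57
augment #6: 1→7→5→9→0 bottleneck 3, total now 60
augment #7: 1→6→3→5→9→0 bottleneck 5, total now 65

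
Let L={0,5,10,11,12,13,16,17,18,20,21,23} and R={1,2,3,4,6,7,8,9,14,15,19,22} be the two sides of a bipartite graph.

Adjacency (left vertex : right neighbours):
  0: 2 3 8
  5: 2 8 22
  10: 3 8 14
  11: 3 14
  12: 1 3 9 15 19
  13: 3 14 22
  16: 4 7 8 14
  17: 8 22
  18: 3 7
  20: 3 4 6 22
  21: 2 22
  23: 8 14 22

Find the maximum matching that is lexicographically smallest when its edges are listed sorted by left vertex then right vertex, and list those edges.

Lex-smallest maximum matching: {(0,2), (5,8), (10,3), (11,14), (12,1), (13,22), (16,4), (18,7), (20,6)}

|M| = 9 (so the lex-smallest maximum matching has 9 edges)
process left vertices in ascending order; for each, take the smallest-labelled available neighbour that still permits 9 edges overall, or leave it unmatched if none does
lex-smallest matching: {0-2, 5-8, 10-3, 11-14, 12-1, 13-22, 16-4, 18-7, 20-6}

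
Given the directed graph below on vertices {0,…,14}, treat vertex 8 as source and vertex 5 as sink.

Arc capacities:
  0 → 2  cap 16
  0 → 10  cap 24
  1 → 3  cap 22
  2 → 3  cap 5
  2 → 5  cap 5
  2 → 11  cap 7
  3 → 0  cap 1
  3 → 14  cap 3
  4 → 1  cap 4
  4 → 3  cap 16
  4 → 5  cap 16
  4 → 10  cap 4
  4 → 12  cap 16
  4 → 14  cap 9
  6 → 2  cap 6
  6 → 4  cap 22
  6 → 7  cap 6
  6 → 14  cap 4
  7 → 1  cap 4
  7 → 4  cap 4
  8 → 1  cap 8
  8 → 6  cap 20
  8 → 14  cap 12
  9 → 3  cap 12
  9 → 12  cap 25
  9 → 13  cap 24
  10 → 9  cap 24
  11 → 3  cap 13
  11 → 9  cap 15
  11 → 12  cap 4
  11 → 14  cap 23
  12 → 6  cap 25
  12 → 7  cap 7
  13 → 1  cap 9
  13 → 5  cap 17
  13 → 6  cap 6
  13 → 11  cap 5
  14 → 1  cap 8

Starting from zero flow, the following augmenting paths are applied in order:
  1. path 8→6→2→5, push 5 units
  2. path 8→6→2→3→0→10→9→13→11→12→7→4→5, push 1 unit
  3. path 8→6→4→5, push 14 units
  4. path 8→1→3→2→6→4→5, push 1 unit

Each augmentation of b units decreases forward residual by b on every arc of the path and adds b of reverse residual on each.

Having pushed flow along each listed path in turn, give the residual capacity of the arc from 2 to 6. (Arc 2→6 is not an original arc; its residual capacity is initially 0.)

Residual capacity of (2,6): 5

after path 1 (8→6→2→5, push 5): res(2,6)=5
after path 2 (8→6→2→3→0→10→9→13→11→12→7→4→5, push 1): res(2,6)=6
after path 3 (8→6→4→5, push 14): res(2,6)=6
after path 4 (8→1→3→2→6→4→5, push 1): res(2,6)=5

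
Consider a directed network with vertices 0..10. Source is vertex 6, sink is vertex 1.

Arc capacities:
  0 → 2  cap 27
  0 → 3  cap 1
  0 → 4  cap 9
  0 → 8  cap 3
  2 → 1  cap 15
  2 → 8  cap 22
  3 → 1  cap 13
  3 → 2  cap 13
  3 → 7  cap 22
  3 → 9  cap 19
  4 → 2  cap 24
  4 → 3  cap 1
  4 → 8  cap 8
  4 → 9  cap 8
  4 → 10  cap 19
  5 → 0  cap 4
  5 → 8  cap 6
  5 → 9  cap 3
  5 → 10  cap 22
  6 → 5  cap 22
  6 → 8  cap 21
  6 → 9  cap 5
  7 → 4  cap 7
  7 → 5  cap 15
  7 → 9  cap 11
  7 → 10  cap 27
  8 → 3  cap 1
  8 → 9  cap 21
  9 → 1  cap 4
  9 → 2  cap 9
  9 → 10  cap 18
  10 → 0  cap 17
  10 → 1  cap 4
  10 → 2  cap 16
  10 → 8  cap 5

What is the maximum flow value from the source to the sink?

augment #1: 6→9→1 bottleneck 4, total now 4
augment #2: 6→5→10→1 bottleneck 4, total now 8
augment #3: 6→8→3→1 bottleneck 1, total now 9
augment #4: 6→9→2→1 bottleneck 1, total now 10
augment #5: 6→5→0→2→1 bottleneck 4, total now 14
augment #6: 6→5→9→2→1 bottleneck 3, total now 17
augment #7: 6→5→10→2→1 bottleneck 7, total now 24
augment #8: 6→5→10→0→3→1 bottleneck 1, total now 25
augment #9: 6→5→10→0→4→3→1 bottleneck 1, total now 26

Maximum flow value: 26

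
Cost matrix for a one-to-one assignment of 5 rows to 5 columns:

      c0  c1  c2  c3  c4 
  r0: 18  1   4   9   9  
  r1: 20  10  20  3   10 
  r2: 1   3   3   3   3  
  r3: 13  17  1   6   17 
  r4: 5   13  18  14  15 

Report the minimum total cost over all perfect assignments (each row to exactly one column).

optimal assignment: row0→col1 (cost 1), row1→col3 (cost 3), row2→col4 (cost 3), row3→col2 (cost 1), row4→col0 (cost 5)
total = 1 + 3 + 3 + 1 + 5 = 13

Minimum assignment cost: 13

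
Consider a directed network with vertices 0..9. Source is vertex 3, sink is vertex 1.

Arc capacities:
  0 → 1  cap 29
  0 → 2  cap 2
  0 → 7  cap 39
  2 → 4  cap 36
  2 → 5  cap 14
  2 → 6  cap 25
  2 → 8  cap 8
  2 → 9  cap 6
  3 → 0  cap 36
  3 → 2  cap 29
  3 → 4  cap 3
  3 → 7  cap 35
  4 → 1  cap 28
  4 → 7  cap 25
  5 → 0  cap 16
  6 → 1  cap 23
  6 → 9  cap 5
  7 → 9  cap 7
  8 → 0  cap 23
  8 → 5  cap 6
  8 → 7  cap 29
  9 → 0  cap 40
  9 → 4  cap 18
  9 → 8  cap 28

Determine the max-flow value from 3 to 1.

augment #1: 3→0→1 bottleneck 29, total now 29
augment #2: 3→4→1 bottleneck 3, total now 32
augment #3: 3→2→4→1 bottleneck 25, total now 57
augment #4: 3→2→6→1 bottleneck 4, total now 61
augment #5: 3→0→2→6→1 bottleneck 2, total now 63
augment #6: 3→7→9→4→2→6→1 bottleneck 7, total now 70

Maximum flow value: 70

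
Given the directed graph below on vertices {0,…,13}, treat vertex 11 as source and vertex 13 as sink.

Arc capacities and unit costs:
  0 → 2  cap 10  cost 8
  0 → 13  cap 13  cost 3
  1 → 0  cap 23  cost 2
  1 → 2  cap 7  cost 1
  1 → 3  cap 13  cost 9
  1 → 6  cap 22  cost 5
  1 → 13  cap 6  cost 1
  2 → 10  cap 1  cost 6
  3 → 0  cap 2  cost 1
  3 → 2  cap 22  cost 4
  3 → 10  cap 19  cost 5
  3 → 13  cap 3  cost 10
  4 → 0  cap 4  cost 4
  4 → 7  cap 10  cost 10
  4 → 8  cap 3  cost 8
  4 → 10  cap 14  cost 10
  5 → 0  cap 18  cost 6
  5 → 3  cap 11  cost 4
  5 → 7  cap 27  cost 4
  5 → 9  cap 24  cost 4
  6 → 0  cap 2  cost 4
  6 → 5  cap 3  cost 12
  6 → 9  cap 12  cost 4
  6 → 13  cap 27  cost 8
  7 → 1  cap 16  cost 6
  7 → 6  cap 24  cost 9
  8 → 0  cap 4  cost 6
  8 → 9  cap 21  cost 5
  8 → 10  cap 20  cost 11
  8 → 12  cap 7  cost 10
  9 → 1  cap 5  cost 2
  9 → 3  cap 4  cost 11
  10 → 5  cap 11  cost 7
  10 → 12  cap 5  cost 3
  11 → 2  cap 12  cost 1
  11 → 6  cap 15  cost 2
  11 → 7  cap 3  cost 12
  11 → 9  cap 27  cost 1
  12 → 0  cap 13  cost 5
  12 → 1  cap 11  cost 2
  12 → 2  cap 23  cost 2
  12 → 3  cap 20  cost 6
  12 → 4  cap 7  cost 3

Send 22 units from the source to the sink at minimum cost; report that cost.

Minimum cost for 22 units: 197

shortest-cost path #1: 11→9→1→13 push 5 @ unit cost 4 (adds 20)
shortest-cost path #2: 11→6→0→13 push 2 @ unit cost 9 (adds 18)
shortest-cost path #3: 11→6→13 push 13 @ unit cost 10 (adds 130)
shortest-cost path #4: 11→2→10→12→1→13 push 1 @ unit cost 13 (adds 13)
shortest-cost path #5: 11→9→3→0→13 push 1 @ unit cost 16 (adds 16)
total cost = 197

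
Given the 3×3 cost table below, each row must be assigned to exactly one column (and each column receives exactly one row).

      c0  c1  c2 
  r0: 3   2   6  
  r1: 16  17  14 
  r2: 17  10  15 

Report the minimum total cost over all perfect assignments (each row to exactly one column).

optimal assignment: row0→col0 (cost 3), row1→col2 (cost 14), row2→col1 (cost 10)
total = 3 + 14 + 10 = 27

Minimum assignment cost: 27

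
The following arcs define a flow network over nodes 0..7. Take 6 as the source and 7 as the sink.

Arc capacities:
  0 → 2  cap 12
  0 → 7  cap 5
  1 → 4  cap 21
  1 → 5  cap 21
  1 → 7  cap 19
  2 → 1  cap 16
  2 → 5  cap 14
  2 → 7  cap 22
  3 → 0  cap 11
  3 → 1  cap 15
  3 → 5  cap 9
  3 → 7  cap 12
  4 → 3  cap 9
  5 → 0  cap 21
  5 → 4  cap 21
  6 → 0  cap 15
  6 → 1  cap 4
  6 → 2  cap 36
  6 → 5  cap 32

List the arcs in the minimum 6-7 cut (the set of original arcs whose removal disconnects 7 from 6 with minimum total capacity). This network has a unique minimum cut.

augment #1: 6→0→7 push 5
augment #2: 6→1→7 push 4
augment #3: 6→2→7 push 22
augment #4: 6→2→1→7 push 14
augment #5: 6→0→2→1→7 push 1
augment #6: 6→5→4→3→7 push 9
max flow = 55; residual-reachable set from 6 gives S-side
cut edges (S→T): {(0,7), (1,7), (2,7), (4,3)} total cap 55

Min-cut arcs: {(0,7), (1,7), (2,7), (4,3)} (total capacity 55)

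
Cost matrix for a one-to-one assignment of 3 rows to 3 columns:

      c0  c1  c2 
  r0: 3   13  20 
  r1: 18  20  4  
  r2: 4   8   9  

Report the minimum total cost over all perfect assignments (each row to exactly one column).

optimal assignment: row0→col0 (cost 3), row1→col2 (cost 4), row2→col1 (cost 8)
total = 3 + 4 + 8 = 15

Minimum assignment cost: 15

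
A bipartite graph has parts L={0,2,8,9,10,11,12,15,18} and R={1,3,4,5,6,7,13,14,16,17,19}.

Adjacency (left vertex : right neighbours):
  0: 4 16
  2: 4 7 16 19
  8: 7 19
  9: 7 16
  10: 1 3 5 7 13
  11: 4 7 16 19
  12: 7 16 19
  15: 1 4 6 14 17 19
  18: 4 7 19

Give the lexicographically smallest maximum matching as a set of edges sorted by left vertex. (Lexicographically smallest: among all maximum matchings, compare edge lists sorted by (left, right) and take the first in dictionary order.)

|M| = 6 (so the lex-smallest maximum matching has 6 edges)
process left vertices in ascending order; for each, take the smallest-labelled available neighbour that still permits 6 edges overall, or leave it unmatched if none does
lex-smallest matching: {0-4, 2-7, 8-19, 9-16, 10-1, 15-6}

Lex-smallest maximum matching: {(0,4), (2,7), (8,19), (9,16), (10,1), (15,6)}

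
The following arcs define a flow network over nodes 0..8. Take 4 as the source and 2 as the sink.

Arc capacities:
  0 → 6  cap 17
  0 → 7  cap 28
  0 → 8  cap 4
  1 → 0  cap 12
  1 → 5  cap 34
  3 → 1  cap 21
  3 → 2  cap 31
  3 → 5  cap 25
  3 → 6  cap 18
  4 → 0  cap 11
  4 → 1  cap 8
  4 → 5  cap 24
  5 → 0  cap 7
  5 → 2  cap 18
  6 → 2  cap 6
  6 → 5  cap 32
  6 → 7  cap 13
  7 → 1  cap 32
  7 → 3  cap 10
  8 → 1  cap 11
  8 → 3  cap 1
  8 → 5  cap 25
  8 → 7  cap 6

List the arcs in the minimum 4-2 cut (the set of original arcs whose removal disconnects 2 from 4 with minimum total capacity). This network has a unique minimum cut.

Min-cut arcs: {(5,2), (6,2), (7,3), (8,3)} (total capacity 35)

augment #1: 4→5→2 push 18
augment #2: 4→0→6→2 push 6
augment #3: 4→0→7→3→2 push 5
augment #4: 4→1→0→7→3→2 push 5
augment #5: 4→1→0→8→3→2 push 1
max flow = 35; residual-reachable set from 4 gives S-side
cut edges (S→T): {(5,2), (6,2), (7,3), (8,3)} total cap 35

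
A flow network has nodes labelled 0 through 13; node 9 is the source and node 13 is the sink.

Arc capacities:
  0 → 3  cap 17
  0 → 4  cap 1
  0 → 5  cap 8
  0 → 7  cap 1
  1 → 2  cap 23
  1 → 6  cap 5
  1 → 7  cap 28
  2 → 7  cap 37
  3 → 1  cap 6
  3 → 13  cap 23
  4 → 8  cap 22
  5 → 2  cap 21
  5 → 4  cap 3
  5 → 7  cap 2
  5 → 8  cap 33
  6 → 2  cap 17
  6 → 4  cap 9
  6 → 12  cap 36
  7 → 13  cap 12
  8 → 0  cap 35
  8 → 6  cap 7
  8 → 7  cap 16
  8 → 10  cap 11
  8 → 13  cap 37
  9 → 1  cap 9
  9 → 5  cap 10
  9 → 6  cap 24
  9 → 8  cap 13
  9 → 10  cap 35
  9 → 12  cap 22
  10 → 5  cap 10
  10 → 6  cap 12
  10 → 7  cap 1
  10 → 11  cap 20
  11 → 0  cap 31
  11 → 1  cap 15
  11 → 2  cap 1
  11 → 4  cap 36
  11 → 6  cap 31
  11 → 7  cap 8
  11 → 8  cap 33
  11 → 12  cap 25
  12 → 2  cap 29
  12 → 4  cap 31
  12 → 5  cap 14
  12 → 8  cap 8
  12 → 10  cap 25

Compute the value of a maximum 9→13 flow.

Maximum flow value: 66

augment #1: 9→8→13 bottleneck 13, total now 13
augment #2: 9→1→7→13 bottleneck 9, total now 22
augment #3: 9→5→7→13 bottleneck 2, total now 24
augment #4: 9→5→8→13 bottleneck 8, total now 32
augment #5: 9→10→7→13 bottleneck 1, total now 33
augment #6: 9→12→8→13 bottleneck 8, total now 41
augment #7: 9→6→4→8→13 bottleneck 8, total now 49
augment #8: 9→10→11→0→3→13 bottleneck 17, total now 66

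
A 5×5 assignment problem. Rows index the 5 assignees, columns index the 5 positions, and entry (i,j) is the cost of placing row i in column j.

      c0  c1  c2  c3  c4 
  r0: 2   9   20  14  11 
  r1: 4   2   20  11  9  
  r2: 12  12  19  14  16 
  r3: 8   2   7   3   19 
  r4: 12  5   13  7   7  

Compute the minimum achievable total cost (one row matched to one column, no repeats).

Minimum assignment cost: 32

optimal assignment: row0→col0 (cost 2), row1→col1 (cost 2), row2→col3 (cost 14), row3→col2 (cost 7), row4→col4 (cost 7)
total = 2 + 2 + 14 + 7 + 7 = 32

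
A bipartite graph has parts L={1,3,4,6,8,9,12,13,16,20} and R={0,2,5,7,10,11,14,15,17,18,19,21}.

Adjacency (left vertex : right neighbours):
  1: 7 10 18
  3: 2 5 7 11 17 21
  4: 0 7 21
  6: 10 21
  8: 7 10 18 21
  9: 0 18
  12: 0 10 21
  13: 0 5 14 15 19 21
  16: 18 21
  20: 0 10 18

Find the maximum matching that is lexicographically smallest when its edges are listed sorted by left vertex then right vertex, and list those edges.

Lex-smallest maximum matching: {(1,7), (3,2), (4,0), (6,10), (8,18), (12,21), (13,5)}

|M| = 7 (so the lex-smallest maximum matching has 7 edges)
process left vertices in ascending order; for each, take the smallest-labelled available neighbour that still permits 7 edges overall, or leave it unmatched if none does
lex-smallest matching: {1-7, 3-2, 4-0, 6-10, 8-18, 12-21, 13-5}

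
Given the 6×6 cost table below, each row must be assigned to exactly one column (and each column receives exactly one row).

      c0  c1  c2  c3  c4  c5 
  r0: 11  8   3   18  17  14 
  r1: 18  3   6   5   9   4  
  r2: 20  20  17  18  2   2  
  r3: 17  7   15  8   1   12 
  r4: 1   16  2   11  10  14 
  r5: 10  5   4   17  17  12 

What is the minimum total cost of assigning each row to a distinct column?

Minimum assignment cost: 17

optimal assignment: row0→col2 (cost 3), row1→col3 (cost 5), row2→col5 (cost 2), row3→col4 (cost 1), row4→col0 (cost 1), row5→col1 (cost 5)
total = 3 + 5 + 2 + 1 + 1 + 5 = 17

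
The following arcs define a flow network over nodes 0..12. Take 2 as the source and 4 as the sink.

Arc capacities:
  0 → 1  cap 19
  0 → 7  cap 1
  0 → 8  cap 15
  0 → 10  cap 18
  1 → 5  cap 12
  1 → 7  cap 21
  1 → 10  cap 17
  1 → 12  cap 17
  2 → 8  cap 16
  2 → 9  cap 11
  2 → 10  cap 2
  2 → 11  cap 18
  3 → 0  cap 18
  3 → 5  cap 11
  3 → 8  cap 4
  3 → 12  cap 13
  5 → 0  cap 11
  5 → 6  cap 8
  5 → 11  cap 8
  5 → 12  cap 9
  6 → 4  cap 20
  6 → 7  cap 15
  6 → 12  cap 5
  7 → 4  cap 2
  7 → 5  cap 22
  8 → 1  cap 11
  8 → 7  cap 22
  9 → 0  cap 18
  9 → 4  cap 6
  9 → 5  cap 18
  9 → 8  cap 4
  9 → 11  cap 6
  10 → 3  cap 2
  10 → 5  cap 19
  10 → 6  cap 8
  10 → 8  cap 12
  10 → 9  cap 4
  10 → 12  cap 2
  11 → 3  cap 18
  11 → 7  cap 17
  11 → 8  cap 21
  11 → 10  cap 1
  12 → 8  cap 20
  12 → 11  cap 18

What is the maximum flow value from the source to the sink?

augment #1: 2→9→4 bottleneck 6, total now 6
augment #2: 2→8→7→4 bottleneck 2, total now 8
augment #3: 2→10→6→4 bottleneck 2, total now 10
augment #4: 2→9→5→6→4 bottleneck 5, total now 15
augment #5: 2→11→10→6→4 bottleneck 1, total now 16
augment #6: 2→8→1→5→6→4 bottleneck 3, total now 19
augment #7: 2→8→1→10→6→4 bottleneck 5, total now 24

Maximum flow value: 24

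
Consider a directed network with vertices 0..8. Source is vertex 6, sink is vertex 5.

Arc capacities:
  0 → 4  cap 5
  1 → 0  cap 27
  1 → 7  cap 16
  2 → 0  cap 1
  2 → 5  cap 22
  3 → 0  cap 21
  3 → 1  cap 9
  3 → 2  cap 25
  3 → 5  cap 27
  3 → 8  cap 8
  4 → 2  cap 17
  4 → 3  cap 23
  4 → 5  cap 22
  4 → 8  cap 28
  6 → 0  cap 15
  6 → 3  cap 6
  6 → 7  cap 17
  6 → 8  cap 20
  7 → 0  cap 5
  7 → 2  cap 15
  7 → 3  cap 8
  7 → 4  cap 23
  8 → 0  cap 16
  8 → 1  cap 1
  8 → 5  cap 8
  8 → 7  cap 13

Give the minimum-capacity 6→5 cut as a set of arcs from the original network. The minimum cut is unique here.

Min-cut arcs: {(0,4), (6,3), (6,7), (6,8)} (total capacity 48)

augment #1: 6→3→5 push 6
augment #2: 6→8→5 push 8
augment #3: 6→0→4→5 push 5
augment #4: 6→7→2→5 push 15
augment #5: 6→7→3→5 push 2
augment #6: 6→8→7→3→5 push 6
augment #7: 6→8→7→4→5 push 6
max flow = 48; residual-reachable set from 6 gives S-side
cut edges (S→T): {(0,4), (6,3), (6,7), (6,8)} total cap 48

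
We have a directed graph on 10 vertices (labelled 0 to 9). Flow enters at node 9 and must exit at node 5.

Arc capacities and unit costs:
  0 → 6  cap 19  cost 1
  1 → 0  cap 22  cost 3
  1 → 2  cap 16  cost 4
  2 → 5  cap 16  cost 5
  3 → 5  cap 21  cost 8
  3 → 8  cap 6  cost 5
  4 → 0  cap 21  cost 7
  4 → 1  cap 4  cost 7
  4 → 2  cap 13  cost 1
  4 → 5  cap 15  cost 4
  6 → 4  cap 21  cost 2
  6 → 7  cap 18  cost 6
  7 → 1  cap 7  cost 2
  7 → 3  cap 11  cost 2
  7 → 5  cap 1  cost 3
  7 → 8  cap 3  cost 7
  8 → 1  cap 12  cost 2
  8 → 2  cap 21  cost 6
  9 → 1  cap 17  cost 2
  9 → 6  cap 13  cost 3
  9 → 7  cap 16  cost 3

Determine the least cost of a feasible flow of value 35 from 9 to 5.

Minimum cost for 35 units: 363

shortest-cost path #1: 9→7→5 push 1 @ unit cost 6 (adds 6)
shortest-cost path #2: 9→6→4→5 push 13 @ unit cost 9 (adds 117)
shortest-cost path #3: 9→1→2→5 push 16 @ unit cost 11 (adds 176)
shortest-cost path #4: 9→1→0→6→4→5 push 1 @ unit cost 12 (adds 12)
shortest-cost path #5: 9→7→3→5 push 4 @ unit cost 13 (adds 52)
total cost = 363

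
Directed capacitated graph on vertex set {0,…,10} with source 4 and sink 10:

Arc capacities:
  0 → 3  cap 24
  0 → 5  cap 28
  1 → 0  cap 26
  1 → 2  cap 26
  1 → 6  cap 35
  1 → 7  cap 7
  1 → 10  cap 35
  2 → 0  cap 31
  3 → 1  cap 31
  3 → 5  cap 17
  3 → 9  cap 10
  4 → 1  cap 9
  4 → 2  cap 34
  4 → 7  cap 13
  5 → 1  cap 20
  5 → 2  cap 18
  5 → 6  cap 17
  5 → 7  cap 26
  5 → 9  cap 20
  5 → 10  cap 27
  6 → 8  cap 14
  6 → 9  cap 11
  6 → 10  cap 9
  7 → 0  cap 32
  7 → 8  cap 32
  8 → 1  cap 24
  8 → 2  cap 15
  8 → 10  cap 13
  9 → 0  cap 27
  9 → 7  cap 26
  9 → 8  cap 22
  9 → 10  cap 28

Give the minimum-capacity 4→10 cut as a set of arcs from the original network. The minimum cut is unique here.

Min-cut arcs: {(2,0), (4,1), (4,7)} (total capacity 53)

augment #1: 4→1→10 push 9
augment #2: 4→7→8→10 push 13
augment #3: 4→2→0→5→10 push 27
augment #4: 4→2→0→3→1→10 push 4
max flow = 53; residual-reachable set from 4 gives S-side
cut edges (S→T): {(2,0), (4,1), (4,7)} total cap 53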